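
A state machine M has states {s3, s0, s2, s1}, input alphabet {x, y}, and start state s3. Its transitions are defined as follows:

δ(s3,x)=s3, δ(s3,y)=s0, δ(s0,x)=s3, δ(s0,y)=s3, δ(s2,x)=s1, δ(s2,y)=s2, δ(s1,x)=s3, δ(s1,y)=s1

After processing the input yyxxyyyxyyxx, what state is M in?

s3

s3 → s0 → s3 → s3 → s3 → s0 → s3 → s0 → s3 → s0 → s3 → s3 → s3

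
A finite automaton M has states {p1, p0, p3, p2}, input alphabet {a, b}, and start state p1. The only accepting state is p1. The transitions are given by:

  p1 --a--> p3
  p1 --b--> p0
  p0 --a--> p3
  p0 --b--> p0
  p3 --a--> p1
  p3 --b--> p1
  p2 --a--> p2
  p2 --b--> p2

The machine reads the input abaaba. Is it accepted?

No

p1 → p3 → p1 → p3 → p1 → p0 → p3
End state p3 is not accepting.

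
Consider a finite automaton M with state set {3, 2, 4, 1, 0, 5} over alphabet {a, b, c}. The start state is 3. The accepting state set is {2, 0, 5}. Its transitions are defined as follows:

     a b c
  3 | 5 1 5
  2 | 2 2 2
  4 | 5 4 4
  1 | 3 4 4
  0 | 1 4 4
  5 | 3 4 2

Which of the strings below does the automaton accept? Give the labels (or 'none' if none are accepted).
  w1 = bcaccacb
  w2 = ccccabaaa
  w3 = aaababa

w1, w2, w3

w1: 3 → 1 → 4 → 5 → 2 → 2 → 2 → 2 → 2  → end 2, accepted
w2: 3 → 5 → 2 → 2 → 2 → 2 → 2 → 2 → 2 → 2  → end 2, accepted
w3: 3 → 5 → 3 → 5 → 4 → 5 → 4 → 5  → end 5, accepted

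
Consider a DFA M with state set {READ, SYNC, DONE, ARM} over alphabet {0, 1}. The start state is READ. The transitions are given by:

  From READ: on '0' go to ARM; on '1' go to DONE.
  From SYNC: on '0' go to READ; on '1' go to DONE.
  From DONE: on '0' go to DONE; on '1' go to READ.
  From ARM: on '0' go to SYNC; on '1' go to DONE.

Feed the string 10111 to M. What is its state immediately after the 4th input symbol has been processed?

DONE

READ → DONE → DONE → READ → DONE
After 4 symbols: DONE.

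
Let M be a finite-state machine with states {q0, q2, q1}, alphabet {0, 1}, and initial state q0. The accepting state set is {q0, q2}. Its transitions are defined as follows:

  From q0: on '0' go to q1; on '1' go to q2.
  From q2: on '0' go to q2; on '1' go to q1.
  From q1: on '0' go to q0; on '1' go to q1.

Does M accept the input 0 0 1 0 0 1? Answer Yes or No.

No

Trace: q0 -0-> q1 -0-> q0 -1-> q2 -0-> q2 -0-> q2 -1-> q1
End state q1 is not accepting.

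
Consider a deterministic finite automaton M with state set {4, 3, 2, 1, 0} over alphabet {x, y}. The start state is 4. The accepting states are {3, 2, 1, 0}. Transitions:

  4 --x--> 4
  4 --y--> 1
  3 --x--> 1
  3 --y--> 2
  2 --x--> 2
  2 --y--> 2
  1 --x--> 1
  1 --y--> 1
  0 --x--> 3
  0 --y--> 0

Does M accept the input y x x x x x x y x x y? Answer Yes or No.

Yes

start at 4
read 'y': 4 → 1
read 'x': 1 → 1
read 'x': 1 → 1
read 'x': 1 → 1
read 'x': 1 → 1
read 'x': 1 → 1
read 'x': 1 → 1
read 'y': 1 → 1
read 'x': 1 → 1
read 'x': 1 → 1
read 'y': 1 → 1
End state 1 is accepting.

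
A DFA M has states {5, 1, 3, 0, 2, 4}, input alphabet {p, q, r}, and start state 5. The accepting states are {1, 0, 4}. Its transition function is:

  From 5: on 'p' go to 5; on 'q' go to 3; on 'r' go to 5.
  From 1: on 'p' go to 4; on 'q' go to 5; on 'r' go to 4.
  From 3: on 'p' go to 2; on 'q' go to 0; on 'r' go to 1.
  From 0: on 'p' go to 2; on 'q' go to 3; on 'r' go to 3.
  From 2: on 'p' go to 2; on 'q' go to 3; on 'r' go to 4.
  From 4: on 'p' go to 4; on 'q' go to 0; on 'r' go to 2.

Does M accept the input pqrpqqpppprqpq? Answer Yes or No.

No

5 → 5 → 3 → 1 → 4 → 0 → 3 → 2 → 2 → 2 → 2 → 4 → 0 → 2 → 3
End state 3 is not accepting.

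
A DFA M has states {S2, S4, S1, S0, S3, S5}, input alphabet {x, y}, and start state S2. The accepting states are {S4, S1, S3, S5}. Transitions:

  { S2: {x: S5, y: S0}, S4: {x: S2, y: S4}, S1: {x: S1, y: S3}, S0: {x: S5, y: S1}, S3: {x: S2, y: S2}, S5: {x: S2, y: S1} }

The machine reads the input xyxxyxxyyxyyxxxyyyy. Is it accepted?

Trace: S2 -x-> S5 -y-> S1 -x-> S1 -x-> S1 -y-> S3 -x-> S2 -x-> S5 -y-> S1 -y-> S3 -x-> S2 -y-> S0 -y-> S1 -x-> S1 -x-> S1 -x-> S1 -y-> S3 -y-> S2 -y-> S0 -y-> S1
End state S1 is accepting.

Yes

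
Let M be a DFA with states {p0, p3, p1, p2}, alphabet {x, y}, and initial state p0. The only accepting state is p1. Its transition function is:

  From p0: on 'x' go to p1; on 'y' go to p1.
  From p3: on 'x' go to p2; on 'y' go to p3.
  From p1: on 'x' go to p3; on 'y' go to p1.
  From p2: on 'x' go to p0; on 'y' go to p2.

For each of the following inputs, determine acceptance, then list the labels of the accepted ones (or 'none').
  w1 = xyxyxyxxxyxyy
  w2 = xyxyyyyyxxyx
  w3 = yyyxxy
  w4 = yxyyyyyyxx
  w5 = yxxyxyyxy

w1: Trace: p0 -x-> p1 -y-> p1 -x-> p3 -y-> p3 -x-> p2 -y-> p2 -x-> p0 -x-> p1 -x-> p3 -y-> p3 -x-> p2 -y-> p2 -y-> p2  → end p2, rejected
w2: Trace: p0 -x-> p1 -y-> p1 -x-> p3 -y-> p3 -y-> p3 -y-> p3 -y-> p3 -y-> p3 -x-> p2 -x-> p0 -y-> p1 -x-> p3  → end p3, rejected
w3: Trace: p0 -y-> p1 -y-> p1 -y-> p1 -x-> p3 -x-> p2 -y-> p2  → end p2, rejected
w4: Trace: p0 -y-> p1 -x-> p3 -y-> p3 -y-> p3 -y-> p3 -y-> p3 -y-> p3 -y-> p3 -x-> p2 -x-> p0  → end p0, rejected
w5: Trace: p0 -y-> p1 -x-> p3 -x-> p2 -y-> p2 -x-> p0 -y-> p1 -y-> p1 -x-> p3 -y-> p3  → end p3, rejected

none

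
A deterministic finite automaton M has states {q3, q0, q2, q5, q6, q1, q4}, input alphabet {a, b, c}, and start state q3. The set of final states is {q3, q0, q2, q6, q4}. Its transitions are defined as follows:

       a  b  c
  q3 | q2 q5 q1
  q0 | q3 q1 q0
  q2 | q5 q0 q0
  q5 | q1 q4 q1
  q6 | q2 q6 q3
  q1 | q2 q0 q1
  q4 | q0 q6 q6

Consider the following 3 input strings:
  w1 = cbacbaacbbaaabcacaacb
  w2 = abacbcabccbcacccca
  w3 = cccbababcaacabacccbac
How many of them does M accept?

w1: Trace: q3 -c-> q1 -b-> q0 -a-> q3 -c-> q1 -b-> q0 -a-> q3 -a-> q2 -c-> q0 -b-> q1 -b-> q0 -a-> q3 -a-> q2 -a-> q5 -b-> q4 -c-> q6 -a-> q2 -c-> q0 -a-> q3 -a-> q2 -c-> q0 -b-> q1  → end q1, rejected
w2: Trace: q3 -a-> q2 -b-> q0 -a-> q3 -c-> q1 -b-> q0 -c-> q0 -a-> q3 -b-> q5 -c-> q1 -c-> q1 -b-> q0 -c-> q0 -a-> q3 -c-> q1 -c-> q1 -c-> q1 -c-> q1 -a-> q2  → end q2, accepted
w3: Trace: q3 -c-> q1 -c-> q1 -c-> q1 -b-> q0 -a-> q3 -b-> q5 -a-> q1 -b-> q0 -c-> q0 -a-> q3 -a-> q2 -c-> q0 -a-> q3 -b-> q5 -a-> q1 -c-> q1 -c-> q1 -c-> q1 -b-> q0 -a-> q3 -c-> q1  → end q1, rejected

1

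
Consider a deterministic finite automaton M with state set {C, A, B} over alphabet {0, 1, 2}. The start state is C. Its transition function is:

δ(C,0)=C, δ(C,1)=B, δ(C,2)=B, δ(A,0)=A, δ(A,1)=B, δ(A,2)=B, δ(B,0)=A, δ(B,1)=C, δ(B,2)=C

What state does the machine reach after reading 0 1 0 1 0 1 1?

start at C
read '0': C → C
read '1': C → B
read '0': B → A
read '1': A → B
read '0': B → A
read '1': A → B
read '1': B → C

C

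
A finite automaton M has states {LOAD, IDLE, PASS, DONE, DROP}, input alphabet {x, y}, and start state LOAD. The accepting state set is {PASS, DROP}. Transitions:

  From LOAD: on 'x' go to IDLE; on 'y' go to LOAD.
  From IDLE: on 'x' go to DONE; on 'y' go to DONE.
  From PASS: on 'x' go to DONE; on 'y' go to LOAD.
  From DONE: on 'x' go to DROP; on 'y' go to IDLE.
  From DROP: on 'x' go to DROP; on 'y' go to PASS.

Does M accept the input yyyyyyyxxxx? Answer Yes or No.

LOAD → LOAD → LOAD → LOAD → LOAD → LOAD → LOAD → LOAD → IDLE → DONE → DROP → DROP
End state DROP is accepting.

Yes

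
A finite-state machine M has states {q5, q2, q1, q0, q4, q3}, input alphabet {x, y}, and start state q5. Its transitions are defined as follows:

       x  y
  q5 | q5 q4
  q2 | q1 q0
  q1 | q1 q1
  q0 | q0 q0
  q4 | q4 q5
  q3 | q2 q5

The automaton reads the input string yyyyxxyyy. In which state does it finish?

q4

start at q5
read 'y': q5 → q4
read 'y': q4 → q5
read 'y': q5 → q4
read 'y': q4 → q5
read 'x': q5 → q5
read 'x': q5 → q5
read 'y': q5 → q4
read 'y': q4 → q5
read 'y': q5 → q4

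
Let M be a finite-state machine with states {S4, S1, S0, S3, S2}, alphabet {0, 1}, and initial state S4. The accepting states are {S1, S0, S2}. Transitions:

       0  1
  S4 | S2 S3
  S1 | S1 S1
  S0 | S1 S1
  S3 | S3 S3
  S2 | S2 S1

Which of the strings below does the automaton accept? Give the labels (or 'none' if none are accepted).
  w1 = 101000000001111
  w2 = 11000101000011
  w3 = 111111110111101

none

w1: Trace: S4 -1-> S3 -0-> S3 -1-> S3 -0-> S3 -0-> S3 -0-> S3 -0-> S3 -0-> S3 -0-> S3 -0-> S3 -0-> S3 -1-> S3 -1-> S3 -1-> S3 -1-> S3  → end S3, rejected
w2: Trace: S4 -1-> S3 -1-> S3 -0-> S3 -0-> S3 -0-> S3 -1-> S3 -0-> S3 -1-> S3 -0-> S3 -0-> S3 -0-> S3 -0-> S3 -1-> S3 -1-> S3  → end S3, rejected
w3: Trace: S4 -1-> S3 -1-> S3 -1-> S3 -1-> S3 -1-> S3 -1-> S3 -1-> S3 -1-> S3 -0-> S3 -1-> S3 -1-> S3 -1-> S3 -1-> S3 -0-> S3 -1-> S3  → end S3, rejected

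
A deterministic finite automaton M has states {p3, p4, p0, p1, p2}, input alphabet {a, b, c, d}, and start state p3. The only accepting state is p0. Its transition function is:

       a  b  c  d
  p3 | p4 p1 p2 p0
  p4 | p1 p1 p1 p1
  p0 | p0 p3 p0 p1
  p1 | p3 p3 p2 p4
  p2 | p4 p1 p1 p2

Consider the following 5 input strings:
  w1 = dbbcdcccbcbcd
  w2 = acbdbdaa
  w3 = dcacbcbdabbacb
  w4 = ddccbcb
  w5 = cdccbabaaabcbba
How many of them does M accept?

w1: p3 → p0 → p3 → p1 → p2 → p2 → p1 → p2 → p1 → p3 → p2 → p1 → p2 → p2  → end p2, rejected
w2: p3 → p4 → p1 → p3 → p0 → p3 → p0 → p0 → p0  → end p0, accepted
w3: p3 → p0 → p0 → p0 → p0 → p3 → p2 → p1 → p4 → p1 → p3 → p1 → p3 → p2 → p1  → end p1, rejected
w4: p3 → p0 → p1 → p2 → p1 → p3 → p2 → p1  → end p1, rejected
w5: p3 → p2 → p2 → p1 → p2 → p1 → p3 → p1 → p3 → p4 → p1 → p3 → p2 → p1 → p3 → p4  → end p4, rejected

1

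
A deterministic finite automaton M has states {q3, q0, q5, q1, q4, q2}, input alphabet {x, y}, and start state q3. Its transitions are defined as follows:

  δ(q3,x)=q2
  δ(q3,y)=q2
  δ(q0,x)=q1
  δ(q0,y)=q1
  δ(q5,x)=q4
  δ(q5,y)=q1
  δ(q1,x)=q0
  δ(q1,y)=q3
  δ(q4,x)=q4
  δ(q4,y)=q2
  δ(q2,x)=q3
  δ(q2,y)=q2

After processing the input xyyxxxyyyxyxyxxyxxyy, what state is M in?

q2

q3 → q2 → q2 → q2 → q3 → q2 → q3 → q2 → q2 → q2 → q3 → q2 → q3 → q2 → q3 → q2 → q2 → q3 → q2 → q2 → q2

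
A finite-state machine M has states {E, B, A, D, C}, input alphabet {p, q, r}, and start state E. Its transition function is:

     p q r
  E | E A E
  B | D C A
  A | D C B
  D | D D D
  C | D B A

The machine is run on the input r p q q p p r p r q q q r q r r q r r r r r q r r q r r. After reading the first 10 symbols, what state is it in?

D

Trace: E -r-> E -p-> E -q-> A -q-> C -p-> D -p-> D -r-> D -p-> D -r-> D -q-> D
After 10 symbols: D.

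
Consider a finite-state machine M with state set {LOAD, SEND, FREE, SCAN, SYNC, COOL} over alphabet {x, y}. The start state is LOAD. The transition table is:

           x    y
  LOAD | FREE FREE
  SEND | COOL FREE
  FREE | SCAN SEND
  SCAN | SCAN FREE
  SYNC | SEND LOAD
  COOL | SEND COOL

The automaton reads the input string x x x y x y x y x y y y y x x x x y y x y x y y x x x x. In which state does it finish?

Trace: LOAD -x-> FREE -x-> SCAN -x-> SCAN -y-> FREE -x-> SCAN -y-> FREE -x-> SCAN -y-> FREE -x-> SCAN -y-> FREE -y-> SEND -y-> FREE -y-> SEND -x-> COOL -x-> SEND -x-> COOL -x-> SEND -y-> FREE -y-> SEND -x-> COOL -y-> COOL -x-> SEND -y-> FREE -y-> SEND -x-> COOL -x-> SEND -x-> COOL -x-> SEND

SEND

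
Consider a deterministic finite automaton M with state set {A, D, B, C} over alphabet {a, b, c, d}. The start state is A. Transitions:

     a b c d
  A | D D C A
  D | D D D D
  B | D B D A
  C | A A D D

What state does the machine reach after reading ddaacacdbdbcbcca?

A → A → A → D → D → D → D → D → D → D → D → D → D → D → D → D → D

D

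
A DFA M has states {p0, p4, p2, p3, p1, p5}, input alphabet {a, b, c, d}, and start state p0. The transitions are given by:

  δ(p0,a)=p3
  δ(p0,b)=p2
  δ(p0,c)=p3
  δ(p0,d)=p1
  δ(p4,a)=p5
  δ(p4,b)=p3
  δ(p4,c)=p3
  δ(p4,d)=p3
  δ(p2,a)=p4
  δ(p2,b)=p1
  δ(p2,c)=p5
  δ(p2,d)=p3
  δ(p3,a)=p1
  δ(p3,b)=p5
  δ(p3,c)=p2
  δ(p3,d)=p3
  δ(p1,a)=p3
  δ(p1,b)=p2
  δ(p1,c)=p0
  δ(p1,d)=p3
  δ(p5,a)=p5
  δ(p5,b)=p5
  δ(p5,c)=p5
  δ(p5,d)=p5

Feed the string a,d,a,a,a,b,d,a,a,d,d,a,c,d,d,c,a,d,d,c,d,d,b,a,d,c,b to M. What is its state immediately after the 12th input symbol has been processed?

start at p0
read 'a': p0 → p3
read 'd': p3 → p3
read 'a': p3 → p1
read 'a': p1 → p3
read 'a': p3 → p1
read 'b': p1 → p2
read 'd': p2 → p3
read 'a': p3 → p1
read 'a': p1 → p3
read 'd': p3 → p3
read 'd': p3 → p3
read 'a': p3 → p1
After 12 symbols: p1.

p1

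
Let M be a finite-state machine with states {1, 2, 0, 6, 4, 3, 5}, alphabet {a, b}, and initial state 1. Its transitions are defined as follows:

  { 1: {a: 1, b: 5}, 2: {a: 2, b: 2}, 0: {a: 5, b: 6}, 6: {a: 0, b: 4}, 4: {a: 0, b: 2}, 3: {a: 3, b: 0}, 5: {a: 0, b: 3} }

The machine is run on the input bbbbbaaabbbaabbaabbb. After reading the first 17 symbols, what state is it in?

2

start at 1
read 'b': 1 → 5
read 'b': 5 → 3
read 'b': 3 → 0
read 'b': 0 → 6
read 'b': 6 → 4
read 'a': 4 → 0
read 'a': 0 → 5
read 'a': 5 → 0
read 'b': 0 → 6
read 'b': 6 → 4
read 'b': 4 → 2
read 'a': 2 → 2
read 'a': 2 → 2
read 'b': 2 → 2
read 'b': 2 → 2
read 'a': 2 → 2
read 'a': 2 → 2
After 17 symbols: 2.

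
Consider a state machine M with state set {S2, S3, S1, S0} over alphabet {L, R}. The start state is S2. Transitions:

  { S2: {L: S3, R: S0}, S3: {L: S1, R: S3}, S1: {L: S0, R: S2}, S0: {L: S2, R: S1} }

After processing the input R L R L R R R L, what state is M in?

start at S2
read 'R': S2 → S0
read 'L': S0 → S2
read 'R': S2 → S0
read 'L': S0 → S2
read 'R': S2 → S0
read 'R': S0 → S1
read 'R': S1 → S2
read 'L': S2 → S3

S3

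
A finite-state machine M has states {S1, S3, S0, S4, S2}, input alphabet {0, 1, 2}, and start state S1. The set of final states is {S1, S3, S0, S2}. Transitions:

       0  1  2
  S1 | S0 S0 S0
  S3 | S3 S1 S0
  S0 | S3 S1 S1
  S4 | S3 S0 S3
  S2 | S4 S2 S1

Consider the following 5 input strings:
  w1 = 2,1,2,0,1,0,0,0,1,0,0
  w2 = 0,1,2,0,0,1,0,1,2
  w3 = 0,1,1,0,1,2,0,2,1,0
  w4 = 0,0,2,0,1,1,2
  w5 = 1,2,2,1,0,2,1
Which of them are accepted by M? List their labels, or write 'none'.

w1, w2, w3, w4, w5

w1: Trace: S1 -2-> S0 -1-> S1 -2-> S0 -0-> S3 -1-> S1 -0-> S0 -0-> S3 -0-> S3 -1-> S1 -0-> S0 -0-> S3  → end S3, accepted
w2: Trace: S1 -0-> S0 -1-> S1 -2-> S0 -0-> S3 -0-> S3 -1-> S1 -0-> S0 -1-> S1 -2-> S0  → end S0, accepted
w3: Trace: S1 -0-> S0 -1-> S1 -1-> S0 -0-> S3 -1-> S1 -2-> S0 -0-> S3 -2-> S0 -1-> S1 -0-> S0  → end S0, accepted
w4: Trace: S1 -0-> S0 -0-> S3 -2-> S0 -0-> S3 -1-> S1 -1-> S0 -2-> S1  → end S1, accepted
w5: Trace: S1 -1-> S0 -2-> S1 -2-> S0 -1-> S1 -0-> S0 -2-> S1 -1-> S0  → end S0, accepted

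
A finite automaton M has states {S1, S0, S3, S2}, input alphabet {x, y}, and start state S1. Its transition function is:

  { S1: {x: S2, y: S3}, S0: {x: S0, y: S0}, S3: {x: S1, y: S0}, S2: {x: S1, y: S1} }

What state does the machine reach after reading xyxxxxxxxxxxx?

S1 → S2 → S1 → S2 → S1 → S2 → S1 → S2 → S1 → S2 → S1 → S2 → S1 → S2

S2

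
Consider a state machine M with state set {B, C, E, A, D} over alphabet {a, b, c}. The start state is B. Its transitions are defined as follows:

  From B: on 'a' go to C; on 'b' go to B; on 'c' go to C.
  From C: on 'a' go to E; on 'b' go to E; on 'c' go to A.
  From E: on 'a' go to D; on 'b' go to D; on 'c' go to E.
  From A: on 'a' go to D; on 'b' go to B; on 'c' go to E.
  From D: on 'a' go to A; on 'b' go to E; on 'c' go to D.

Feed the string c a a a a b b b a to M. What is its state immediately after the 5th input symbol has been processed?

B → C → E → D → A → D
After 5 symbols: D.

D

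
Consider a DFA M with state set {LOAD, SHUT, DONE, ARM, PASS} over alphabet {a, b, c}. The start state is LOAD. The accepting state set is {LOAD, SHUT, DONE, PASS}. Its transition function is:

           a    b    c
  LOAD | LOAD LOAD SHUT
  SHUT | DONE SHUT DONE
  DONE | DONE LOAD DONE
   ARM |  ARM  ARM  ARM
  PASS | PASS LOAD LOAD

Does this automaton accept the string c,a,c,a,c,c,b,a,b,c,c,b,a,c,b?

LOAD → SHUT → DONE → DONE → DONE → DONE → DONE → LOAD → LOAD → LOAD → SHUT → DONE → LOAD → LOAD → SHUT → SHUT
End state SHUT is accepting.

Yes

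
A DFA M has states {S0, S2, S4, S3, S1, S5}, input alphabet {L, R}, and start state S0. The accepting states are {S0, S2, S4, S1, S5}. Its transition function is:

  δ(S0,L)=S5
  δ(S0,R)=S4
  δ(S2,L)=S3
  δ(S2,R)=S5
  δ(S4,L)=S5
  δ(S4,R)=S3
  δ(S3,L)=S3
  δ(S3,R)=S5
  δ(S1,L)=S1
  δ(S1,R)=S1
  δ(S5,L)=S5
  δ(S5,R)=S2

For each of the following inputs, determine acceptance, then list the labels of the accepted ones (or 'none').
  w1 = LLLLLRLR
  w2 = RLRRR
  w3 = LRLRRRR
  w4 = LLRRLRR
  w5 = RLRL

w1, w2, w3, w4

w1: Trace: S0 -L-> S5 -L-> S5 -L-> S5 -L-> S5 -L-> S5 -R-> S2 -L-> S3 -R-> S5  → end S5, accepted
w2: Trace: S0 -R-> S4 -L-> S5 -R-> S2 -R-> S5 -R-> S2  → end S2, accepted
w3: Trace: S0 -L-> S5 -R-> S2 -L-> S3 -R-> S5 -R-> S2 -R-> S5 -R-> S2  → end S2, accepted
w4: Trace: S0 -L-> S5 -L-> S5 -R-> S2 -R-> S5 -L-> S5 -R-> S2 -R-> S5  → end S5, accepted
w5: Trace: S0 -R-> S4 -L-> S5 -R-> S2 -L-> S3  → end S3, rejected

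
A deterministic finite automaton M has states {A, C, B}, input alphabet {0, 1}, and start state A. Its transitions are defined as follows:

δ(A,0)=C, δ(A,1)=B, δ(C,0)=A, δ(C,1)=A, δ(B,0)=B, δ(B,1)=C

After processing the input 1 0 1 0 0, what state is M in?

start at A
read '1': A → B
read '0': B → B
read '1': B → C
read '0': C → A
read '0': A → C

C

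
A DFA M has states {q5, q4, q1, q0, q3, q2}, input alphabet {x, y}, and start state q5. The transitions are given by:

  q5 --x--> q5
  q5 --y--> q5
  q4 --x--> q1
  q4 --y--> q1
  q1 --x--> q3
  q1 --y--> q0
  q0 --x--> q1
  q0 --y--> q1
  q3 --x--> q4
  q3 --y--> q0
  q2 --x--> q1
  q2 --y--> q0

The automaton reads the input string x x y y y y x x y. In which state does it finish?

q5

start at q5
read 'x': q5 → q5
read 'x': q5 → q5
read 'y': q5 → q5
read 'y': q5 → q5
read 'y': q5 → q5
read 'y': q5 → q5
read 'x': q5 → q5
read 'x': q5 → q5
read 'y': q5 → q5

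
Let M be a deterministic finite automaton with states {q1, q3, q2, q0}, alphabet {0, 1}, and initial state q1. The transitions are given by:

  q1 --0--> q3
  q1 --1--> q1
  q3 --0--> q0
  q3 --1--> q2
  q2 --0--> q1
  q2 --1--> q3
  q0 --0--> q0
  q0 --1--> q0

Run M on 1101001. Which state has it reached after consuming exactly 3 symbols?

q3

q1 → q1 → q1 → q3
After 3 symbols: q3.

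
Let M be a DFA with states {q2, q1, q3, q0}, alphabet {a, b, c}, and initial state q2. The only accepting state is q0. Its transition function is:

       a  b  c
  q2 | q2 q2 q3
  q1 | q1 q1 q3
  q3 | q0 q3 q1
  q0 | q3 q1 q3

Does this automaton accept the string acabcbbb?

No

Trace: q2 -a-> q2 -c-> q3 -a-> q0 -b-> q1 -c-> q3 -b-> q3 -b-> q3 -b-> q3
End state q3 is not accepting.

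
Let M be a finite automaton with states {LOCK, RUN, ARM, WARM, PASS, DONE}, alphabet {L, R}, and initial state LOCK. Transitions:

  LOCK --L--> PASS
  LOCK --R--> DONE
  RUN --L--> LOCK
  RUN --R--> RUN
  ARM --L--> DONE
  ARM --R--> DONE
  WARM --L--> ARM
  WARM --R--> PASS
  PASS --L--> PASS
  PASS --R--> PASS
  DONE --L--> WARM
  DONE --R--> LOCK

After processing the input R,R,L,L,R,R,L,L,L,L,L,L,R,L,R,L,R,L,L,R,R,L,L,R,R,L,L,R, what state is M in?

PASS

start at LOCK
read 'R': LOCK → DONE
read 'R': DONE → LOCK
read 'L': LOCK → PASS
read 'L': PASS → PASS
read 'R': PASS → PASS
read 'R': PASS → PASS
read 'L': PASS → PASS
read 'L': PASS → PASS
read 'L': PASS → PASS
read 'L': PASS → PASS
read 'L': PASS → PASS
read 'L': PASS → PASS
read 'R': PASS → PASS
read 'L': PASS → PASS
read 'R': PASS → PASS
read 'L': PASS → PASS
read 'R': PASS → PASS
read 'L': PASS → PASS
read 'L': PASS → PASS
read 'R': PASS → PASS
read 'R': PASS → PASS
read 'L': PASS → PASS
read 'L': PASS → PASS
read 'R': PASS → PASS
read 'R': PASS → PASS
read 'L': PASS → PASS
read 'L': PASS → PASS
read 'R': PASS → PASS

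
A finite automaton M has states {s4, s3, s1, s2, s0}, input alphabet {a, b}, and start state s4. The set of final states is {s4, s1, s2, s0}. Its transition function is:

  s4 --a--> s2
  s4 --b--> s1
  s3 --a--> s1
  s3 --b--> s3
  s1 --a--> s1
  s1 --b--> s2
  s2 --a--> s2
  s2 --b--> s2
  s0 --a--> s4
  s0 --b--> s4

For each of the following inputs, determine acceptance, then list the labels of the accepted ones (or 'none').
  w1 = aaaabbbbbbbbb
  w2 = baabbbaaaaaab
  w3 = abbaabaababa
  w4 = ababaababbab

w1, w2, w3, w4

w1:
  start at s4
  read 'a': s4 → s2
  read 'a': s2 → s2
  read 'a': s2 → s2
  read 'a': s2 → s2
  read 'b': s2 → s2
  read 'b': s2 → s2
  read 'b': s2 → s2
  read 'b': s2 → s2
  read 'b': s2 → s2
  read 'b': s2 → s2
  read 'b': s2 → s2
  read 'b': s2 → s2
  read 'b': s2 → s2
  end s2, accepted
w2:
  start at s4
  read 'b': s4 → s1
  read 'a': s1 → s1
  read 'a': s1 → s1
  read 'b': s1 → s2
  read 'b': s2 → s2
  read 'b': s2 → s2
  read 'a': s2 → s2
  read 'a': s2 → s2
  read 'a': s2 → s2
  read 'a': s2 → s2
  read 'a': s2 → s2
  read 'a': s2 → s2
  read 'b': s2 → s2
  end s2, accepted
w3:
  start at s4
  read 'a': s4 → s2
  read 'b': s2 → s2
  read 'b': s2 → s2
  read 'a': s2 → s2
  read 'a': s2 → s2
  read 'b': s2 → s2
  read 'a': s2 → s2
  read 'a': s2 → s2
  read 'b': s2 → s2
  read 'a': s2 → s2
  read 'b': s2 → s2
  read 'a': s2 → s2
  end s2, accepted
w4:
  start at s4
  read 'a': s4 → s2
  read 'b': s2 → s2
  read 'a': s2 → s2
  read 'b': s2 → s2
  read 'a': s2 → s2
  read 'a': s2 → s2
  read 'b': s2 → s2
  read 'a': s2 → s2
  read 'b': s2 → s2
  read 'b': s2 → s2
  read 'a': s2 → s2
  read 'b': s2 → s2
  end s2, accepted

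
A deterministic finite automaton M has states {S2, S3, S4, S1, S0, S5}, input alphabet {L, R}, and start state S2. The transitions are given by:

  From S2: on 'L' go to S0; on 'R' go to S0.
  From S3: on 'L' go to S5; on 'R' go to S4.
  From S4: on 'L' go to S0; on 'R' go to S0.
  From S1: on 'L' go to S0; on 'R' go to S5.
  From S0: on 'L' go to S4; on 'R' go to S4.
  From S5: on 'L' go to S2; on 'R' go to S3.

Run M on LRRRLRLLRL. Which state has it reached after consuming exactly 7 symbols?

S0

Trace: S2 -L-> S0 -R-> S4 -R-> S0 -R-> S4 -L-> S0 -R-> S4 -L-> S0
After 7 symbols: S0.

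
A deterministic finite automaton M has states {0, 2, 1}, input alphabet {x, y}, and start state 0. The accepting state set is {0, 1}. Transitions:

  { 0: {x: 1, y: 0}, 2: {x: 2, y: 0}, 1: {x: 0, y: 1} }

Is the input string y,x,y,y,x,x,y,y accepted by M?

Yes

Trace: 0 -y-> 0 -x-> 1 -y-> 1 -y-> 1 -x-> 0 -x-> 1 -y-> 1 -y-> 1
End state 1 is accepting.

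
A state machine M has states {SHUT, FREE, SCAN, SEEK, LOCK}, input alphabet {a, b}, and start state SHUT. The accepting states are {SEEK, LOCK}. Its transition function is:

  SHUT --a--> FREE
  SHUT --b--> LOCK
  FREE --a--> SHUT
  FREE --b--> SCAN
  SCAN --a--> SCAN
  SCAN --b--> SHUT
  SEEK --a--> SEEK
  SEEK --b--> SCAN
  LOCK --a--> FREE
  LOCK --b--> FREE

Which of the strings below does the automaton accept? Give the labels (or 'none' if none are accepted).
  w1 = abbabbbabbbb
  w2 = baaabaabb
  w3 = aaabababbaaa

w1: SHUT → FREE → SCAN → SHUT → FREE → SCAN → SHUT → LOCK → FREE → SCAN → SHUT → LOCK → FREE  → end FREE, rejected
w2: SHUT → LOCK → FREE → SHUT → FREE → SCAN → SCAN → SCAN → SHUT → LOCK  → end LOCK, accepted
w3: SHUT → FREE → SHUT → FREE → SCAN → SCAN → SHUT → FREE → SCAN → SHUT → FREE → SHUT → FREE  → end FREE, rejected

w2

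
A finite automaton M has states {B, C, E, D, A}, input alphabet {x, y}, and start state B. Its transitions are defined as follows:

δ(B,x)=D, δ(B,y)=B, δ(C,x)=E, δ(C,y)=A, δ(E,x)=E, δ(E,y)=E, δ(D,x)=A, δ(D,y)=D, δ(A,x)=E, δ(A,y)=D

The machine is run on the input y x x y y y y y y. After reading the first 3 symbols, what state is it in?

A

Trace: B -y-> B -x-> D -x-> A
After 3 symbols: A.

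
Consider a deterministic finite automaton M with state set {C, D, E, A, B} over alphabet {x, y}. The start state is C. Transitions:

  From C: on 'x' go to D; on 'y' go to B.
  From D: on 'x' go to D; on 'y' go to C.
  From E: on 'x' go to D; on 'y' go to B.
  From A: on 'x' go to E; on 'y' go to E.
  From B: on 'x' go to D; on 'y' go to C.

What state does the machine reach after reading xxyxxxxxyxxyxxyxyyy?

C

Trace: C -x-> D -x-> D -y-> C -x-> D -x-> D -x-> D -x-> D -x-> D -y-> C -x-> D -x-> D -y-> C -x-> D -x-> D -y-> C -x-> D -y-> C -y-> B -y-> C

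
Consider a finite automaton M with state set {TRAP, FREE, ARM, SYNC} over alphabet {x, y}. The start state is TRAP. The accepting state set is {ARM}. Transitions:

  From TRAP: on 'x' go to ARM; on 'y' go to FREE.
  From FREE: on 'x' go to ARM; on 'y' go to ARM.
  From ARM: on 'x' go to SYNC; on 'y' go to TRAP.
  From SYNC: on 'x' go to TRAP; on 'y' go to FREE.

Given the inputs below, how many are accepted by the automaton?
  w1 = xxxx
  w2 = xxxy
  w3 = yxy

w1: TRAP → ARM → SYNC → TRAP → ARM  → end ARM, accepted
w2: TRAP → ARM → SYNC → TRAP → FREE  → end FREE, rejected
w3: TRAP → FREE → ARM → TRAP  → end TRAP, rejected

1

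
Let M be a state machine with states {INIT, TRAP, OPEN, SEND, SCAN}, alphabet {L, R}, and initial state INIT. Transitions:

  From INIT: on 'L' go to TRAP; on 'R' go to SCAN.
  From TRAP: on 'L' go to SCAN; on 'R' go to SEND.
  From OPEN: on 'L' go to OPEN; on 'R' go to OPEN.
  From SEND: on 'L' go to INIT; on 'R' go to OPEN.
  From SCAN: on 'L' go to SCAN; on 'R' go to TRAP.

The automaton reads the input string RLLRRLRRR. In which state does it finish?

INIT → SCAN → SCAN → SCAN → TRAP → SEND → INIT → SCAN → TRAP → SEND

SEND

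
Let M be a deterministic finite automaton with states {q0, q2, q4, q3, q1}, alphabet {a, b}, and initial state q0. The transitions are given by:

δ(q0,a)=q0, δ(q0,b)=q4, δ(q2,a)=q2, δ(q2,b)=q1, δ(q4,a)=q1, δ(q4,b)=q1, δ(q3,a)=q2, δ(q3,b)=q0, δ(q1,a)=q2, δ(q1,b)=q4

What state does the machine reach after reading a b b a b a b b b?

start at q0
read 'a': q0 → q0
read 'b': q0 → q4
read 'b': q4 → q1
read 'a': q1 → q2
read 'b': q2 → q1
read 'a': q1 → q2
read 'b': q2 → q1
read 'b': q1 → q4
read 'b': q4 → q1

q1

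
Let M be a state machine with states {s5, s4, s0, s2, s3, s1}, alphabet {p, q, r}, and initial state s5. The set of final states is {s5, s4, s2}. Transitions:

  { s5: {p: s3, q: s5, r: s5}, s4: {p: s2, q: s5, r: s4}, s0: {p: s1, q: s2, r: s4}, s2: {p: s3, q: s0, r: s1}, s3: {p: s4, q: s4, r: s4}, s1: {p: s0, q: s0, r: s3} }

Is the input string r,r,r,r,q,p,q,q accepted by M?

Yes

start at s5
read 'r': s5 → s5
read 'r': s5 → s5
read 'r': s5 → s5
read 'r': s5 → s5
read 'q': s5 → s5
read 'p': s5 → s3
read 'q': s3 → s4
read 'q': s4 → s5
End state s5 is accepting.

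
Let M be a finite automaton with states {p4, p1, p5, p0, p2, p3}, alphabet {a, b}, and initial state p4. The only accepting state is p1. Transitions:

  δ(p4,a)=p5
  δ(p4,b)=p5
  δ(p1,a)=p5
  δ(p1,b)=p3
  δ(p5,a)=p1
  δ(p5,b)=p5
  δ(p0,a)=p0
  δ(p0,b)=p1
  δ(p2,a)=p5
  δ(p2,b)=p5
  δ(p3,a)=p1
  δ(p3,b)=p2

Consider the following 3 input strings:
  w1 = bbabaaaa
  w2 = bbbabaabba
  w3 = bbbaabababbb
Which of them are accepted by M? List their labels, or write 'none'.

w1: Trace: p4 -b-> p5 -b-> p5 -a-> p1 -b-> p3 -a-> p1 -a-> p5 -a-> p1 -a-> p5  → end p5, rejected
w2: Trace: p4 -b-> p5 -b-> p5 -b-> p5 -a-> p1 -b-> p3 -a-> p1 -a-> p5 -b-> p5 -b-> p5 -a-> p1  → end p1, accepted
w3: Trace: p4 -b-> p5 -b-> p5 -b-> p5 -a-> p1 -a-> p5 -b-> p5 -a-> p1 -b-> p3 -a-> p1 -b-> p3 -b-> p2 -b-> p5  → end p5, rejected

w2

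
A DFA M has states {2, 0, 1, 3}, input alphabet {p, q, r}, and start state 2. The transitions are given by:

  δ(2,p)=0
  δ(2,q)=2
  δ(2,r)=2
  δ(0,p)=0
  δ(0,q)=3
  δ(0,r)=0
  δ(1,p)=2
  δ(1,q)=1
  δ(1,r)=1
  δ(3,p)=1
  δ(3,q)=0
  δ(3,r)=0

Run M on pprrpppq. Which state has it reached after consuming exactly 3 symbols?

0

2 → 0 → 0 → 0
After 3 symbols: 0.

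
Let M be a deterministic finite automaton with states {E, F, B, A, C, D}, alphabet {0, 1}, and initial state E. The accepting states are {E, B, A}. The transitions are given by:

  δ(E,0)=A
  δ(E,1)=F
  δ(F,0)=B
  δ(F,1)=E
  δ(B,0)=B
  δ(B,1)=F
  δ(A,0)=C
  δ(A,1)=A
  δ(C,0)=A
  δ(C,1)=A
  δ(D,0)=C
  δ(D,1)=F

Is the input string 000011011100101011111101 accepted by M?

Yes

E → A → C → A → C → A → A → C → A → A → A → C → A → A → C → A → C → A → A → A → A → A → A → C → A
End state A is accepting.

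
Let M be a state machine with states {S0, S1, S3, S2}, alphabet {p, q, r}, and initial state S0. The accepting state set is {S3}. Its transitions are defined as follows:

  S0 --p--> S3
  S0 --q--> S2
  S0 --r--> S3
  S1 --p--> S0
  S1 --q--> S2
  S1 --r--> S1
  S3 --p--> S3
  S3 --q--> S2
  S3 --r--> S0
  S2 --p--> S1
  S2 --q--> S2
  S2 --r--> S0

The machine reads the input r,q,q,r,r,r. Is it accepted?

Trace: S0 -r-> S3 -q-> S2 -q-> S2 -r-> S0 -r-> S3 -r-> S0
End state S0 is not accepting.

No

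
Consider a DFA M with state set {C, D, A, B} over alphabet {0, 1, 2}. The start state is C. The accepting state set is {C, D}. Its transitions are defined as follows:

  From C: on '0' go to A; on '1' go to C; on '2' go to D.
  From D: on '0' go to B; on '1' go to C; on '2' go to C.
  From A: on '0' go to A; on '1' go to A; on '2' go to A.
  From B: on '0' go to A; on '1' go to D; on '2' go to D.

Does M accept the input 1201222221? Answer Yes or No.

start at C
read '1': C → C
read '2': C → D
read '0': D → B
read '1': B → D
read '2': D → C
read '2': C → D
read '2': D → C
read '2': C → D
read '2': D → C
read '1': C → C
End state C is accepting.

Yes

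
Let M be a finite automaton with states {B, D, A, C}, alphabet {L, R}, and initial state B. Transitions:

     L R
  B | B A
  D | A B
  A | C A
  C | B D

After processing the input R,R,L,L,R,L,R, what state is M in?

D

start at B
read 'R': B → A
read 'R': A → A
read 'L': A → C
read 'L': C → B
read 'R': B → A
read 'L': A → C
read 'R': C → D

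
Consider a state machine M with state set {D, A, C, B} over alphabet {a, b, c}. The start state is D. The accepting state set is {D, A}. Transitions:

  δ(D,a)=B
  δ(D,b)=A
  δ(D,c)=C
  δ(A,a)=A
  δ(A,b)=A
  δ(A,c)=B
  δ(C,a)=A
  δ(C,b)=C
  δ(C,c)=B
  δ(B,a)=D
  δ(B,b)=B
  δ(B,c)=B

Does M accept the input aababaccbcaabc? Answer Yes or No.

Trace: D -a-> B -a-> D -b-> A -a-> A -b-> A -a-> A -c-> B -c-> B -b-> B -c-> B -a-> D -a-> B -b-> B -c-> B
End state B is not accepting.

No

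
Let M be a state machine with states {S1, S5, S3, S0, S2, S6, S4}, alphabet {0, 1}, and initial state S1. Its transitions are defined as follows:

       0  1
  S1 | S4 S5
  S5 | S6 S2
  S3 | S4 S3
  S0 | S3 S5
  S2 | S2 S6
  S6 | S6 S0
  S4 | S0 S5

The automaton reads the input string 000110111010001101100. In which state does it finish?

S4

Trace: S1 -0-> S4 -0-> S0 -0-> S3 -1-> S3 -1-> S3 -0-> S4 -1-> S5 -1-> S2 -1-> S6 -0-> S6 -1-> S0 -0-> S3 -0-> S4 -0-> S0 -1-> S5 -1-> S2 -0-> S2 -1-> S6 -1-> S0 -0-> S3 -0-> S4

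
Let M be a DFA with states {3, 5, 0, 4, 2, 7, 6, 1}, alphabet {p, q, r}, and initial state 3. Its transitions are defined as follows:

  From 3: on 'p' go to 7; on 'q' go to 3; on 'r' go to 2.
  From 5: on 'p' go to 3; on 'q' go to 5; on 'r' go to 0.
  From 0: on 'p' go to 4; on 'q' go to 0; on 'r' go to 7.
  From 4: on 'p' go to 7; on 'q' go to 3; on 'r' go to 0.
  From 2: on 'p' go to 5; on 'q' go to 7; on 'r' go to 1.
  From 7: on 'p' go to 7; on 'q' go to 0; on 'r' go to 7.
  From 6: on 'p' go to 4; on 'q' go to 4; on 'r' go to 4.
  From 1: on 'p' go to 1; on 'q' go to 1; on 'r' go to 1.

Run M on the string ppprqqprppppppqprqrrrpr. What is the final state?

7

start at 3
read 'p': 3 → 7
read 'p': 7 → 7
read 'p': 7 → 7
read 'r': 7 → 7
read 'q': 7 → 0
read 'q': 0 → 0
read 'p': 0 → 4
read 'r': 4 → 0
read 'p': 0 → 4
read 'p': 4 → 7
read 'p': 7 → 7
read 'p': 7 → 7
read 'p': 7 → 7
read 'p': 7 → 7
read 'q': 7 → 0
read 'p': 0 → 4
read 'r': 4 → 0
read 'q': 0 → 0
read 'r': 0 → 7
read 'r': 7 → 7
read 'r': 7 → 7
read 'p': 7 → 7
read 'r': 7 → 7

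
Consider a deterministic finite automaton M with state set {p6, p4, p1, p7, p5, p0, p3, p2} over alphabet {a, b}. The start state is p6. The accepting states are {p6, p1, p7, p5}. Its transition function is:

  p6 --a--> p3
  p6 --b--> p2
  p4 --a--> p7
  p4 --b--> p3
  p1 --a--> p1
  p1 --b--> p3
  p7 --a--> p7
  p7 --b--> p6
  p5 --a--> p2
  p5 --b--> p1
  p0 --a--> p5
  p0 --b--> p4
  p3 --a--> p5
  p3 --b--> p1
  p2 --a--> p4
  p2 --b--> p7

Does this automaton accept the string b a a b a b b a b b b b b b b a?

p6 → p2 → p4 → p7 → p6 → p3 → p1 → p3 → p5 → p1 → p3 → p1 → p3 → p1 → p3 → p1 → p1
End state p1 is accepting.

Yes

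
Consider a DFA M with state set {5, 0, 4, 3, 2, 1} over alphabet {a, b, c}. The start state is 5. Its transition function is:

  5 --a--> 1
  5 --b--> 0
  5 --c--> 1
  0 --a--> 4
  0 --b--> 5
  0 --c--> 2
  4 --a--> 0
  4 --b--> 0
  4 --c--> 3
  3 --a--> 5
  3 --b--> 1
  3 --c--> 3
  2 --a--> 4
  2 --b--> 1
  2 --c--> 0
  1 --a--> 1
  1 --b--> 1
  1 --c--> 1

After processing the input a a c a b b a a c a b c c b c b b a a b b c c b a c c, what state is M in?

1

Trace: 5 -a-> 1 -a-> 1 -c-> 1 -a-> 1 -b-> 1 -b-> 1 -a-> 1 -a-> 1 -c-> 1 -a-> 1 -b-> 1 -c-> 1 -c-> 1 -b-> 1 -c-> 1 -b-> 1 -b-> 1 -a-> 1 -a-> 1 -b-> 1 -b-> 1 -c-> 1 -c-> 1 -b-> 1 -a-> 1 -c-> 1 -c-> 1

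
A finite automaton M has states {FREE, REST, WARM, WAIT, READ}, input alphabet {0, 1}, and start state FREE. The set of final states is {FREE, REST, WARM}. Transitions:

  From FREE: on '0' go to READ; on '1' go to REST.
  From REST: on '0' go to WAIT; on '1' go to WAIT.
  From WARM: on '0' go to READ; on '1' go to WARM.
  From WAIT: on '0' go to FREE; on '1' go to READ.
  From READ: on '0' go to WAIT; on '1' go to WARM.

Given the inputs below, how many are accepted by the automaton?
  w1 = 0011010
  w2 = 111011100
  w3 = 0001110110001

1

w1: Trace: FREE -0-> READ -0-> WAIT -1-> READ -1-> WARM -0-> READ -1-> WARM -0-> READ  → end READ, rejected
w2: Trace: FREE -1-> REST -1-> WAIT -1-> READ -0-> WAIT -1-> READ -1-> WARM -1-> WARM -0-> READ -0-> WAIT  → end WAIT, rejected
w3: Trace: FREE -0-> READ -0-> WAIT -0-> FREE -1-> REST -1-> WAIT -1-> READ -0-> WAIT -1-> READ -1-> WARM -0-> READ -0-> WAIT -0-> FREE -1-> REST  → end REST, accepted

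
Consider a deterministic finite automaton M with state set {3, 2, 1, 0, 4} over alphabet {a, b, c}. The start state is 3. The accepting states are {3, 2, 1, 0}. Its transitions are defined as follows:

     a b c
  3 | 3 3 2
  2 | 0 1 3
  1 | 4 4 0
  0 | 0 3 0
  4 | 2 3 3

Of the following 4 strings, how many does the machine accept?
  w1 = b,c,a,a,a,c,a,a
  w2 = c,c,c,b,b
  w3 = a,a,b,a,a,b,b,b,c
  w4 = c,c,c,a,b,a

w1: Trace: 3 -b-> 3 -c-> 2 -a-> 0 -a-> 0 -a-> 0 -c-> 0 -a-> 0 -a-> 0  → end 0, accepted
w2: Trace: 3 -c-> 2 -c-> 3 -c-> 2 -b-> 1 -b-> 4  → end 4, rejected
w3: Trace: 3 -a-> 3 -a-> 3 -b-> 3 -a-> 3 -a-> 3 -b-> 3 -b-> 3 -b-> 3 -c-> 2  → end 2, accepted
w4: Trace: 3 -c-> 2 -c-> 3 -c-> 2 -a-> 0 -b-> 3 -a-> 3  → end 3, accepted

3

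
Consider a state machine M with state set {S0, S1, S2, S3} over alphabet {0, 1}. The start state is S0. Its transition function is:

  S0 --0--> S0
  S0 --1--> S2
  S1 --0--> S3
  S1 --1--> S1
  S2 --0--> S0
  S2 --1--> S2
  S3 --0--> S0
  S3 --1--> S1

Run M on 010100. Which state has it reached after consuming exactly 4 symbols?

S0 → S0 → S2 → S0 → S2
After 4 symbols: S2.

S2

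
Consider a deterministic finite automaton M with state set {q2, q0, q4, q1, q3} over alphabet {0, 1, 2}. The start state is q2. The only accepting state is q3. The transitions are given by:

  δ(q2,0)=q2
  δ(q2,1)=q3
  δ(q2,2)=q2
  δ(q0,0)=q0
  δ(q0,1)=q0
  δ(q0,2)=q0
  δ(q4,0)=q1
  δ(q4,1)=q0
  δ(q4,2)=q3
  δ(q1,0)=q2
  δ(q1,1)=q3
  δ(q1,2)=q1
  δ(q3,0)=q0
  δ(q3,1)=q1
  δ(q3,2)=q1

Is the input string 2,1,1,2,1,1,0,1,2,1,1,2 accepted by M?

No

q2 → q2 → q3 → q1 → q1 → q3 → q1 → q2 → q3 → q1 → q3 → q1 → q1
End state q1 is not accepting.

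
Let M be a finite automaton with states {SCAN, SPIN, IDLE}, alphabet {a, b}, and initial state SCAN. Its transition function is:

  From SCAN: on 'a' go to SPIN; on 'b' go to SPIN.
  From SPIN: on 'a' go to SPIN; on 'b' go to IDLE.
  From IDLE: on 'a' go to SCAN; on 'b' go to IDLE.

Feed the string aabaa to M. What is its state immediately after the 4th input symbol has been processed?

Trace: SCAN -a-> SPIN -a-> SPIN -b-> IDLE -a-> SCAN
After 4 symbols: SCAN.

SCAN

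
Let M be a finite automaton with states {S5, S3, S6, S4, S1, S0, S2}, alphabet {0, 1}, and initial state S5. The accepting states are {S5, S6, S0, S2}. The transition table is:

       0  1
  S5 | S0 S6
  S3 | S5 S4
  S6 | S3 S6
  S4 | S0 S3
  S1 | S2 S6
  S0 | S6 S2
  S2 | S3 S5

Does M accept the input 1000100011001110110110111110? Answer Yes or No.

Trace: S5 -1-> S6 -0-> S3 -0-> S5 -0-> S0 -1-> S2 -0-> S3 -0-> S5 -0-> S0 -1-> S2 -1-> S5 -0-> S0 -0-> S6 -1-> S6 -1-> S6 -1-> S6 -0-> S3 -1-> S4 -1-> S3 -0-> S5 -1-> S6 -1-> S6 -0-> S3 -1-> S4 -1-> S3 -1-> S4 -1-> S3 -1-> S4 -0-> S0
End state S0 is accepting.

Yes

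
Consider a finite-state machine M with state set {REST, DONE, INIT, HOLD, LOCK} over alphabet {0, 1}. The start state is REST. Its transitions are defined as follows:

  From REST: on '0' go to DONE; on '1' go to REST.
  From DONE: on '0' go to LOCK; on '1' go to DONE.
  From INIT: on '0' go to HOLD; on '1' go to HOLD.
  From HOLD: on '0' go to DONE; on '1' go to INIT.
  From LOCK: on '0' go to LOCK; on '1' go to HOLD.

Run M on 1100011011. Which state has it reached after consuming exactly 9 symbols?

INIT

REST → REST → REST → DONE → LOCK → LOCK → HOLD → INIT → HOLD → INIT
After 9 symbols: INIT.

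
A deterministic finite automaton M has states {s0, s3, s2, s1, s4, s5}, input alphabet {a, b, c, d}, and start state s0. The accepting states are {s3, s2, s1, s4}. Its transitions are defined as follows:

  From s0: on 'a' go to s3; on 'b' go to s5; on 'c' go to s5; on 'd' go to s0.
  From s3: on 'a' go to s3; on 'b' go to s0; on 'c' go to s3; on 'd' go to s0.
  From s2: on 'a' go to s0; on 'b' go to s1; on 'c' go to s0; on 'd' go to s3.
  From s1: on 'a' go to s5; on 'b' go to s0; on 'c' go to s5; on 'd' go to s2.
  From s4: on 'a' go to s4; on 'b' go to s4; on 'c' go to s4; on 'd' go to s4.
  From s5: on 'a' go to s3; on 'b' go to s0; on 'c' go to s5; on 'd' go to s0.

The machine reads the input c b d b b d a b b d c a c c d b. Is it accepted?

s0 → s5 → s0 → s0 → s5 → s0 → s0 → s3 → s0 → s5 → s0 → s5 → s3 → s3 → s3 → s0 → s5
End state s5 is not accepting.

No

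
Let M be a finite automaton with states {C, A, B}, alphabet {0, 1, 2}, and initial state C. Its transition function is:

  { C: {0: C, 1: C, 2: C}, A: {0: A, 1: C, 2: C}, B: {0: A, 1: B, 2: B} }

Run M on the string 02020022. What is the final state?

C → C → C → C → C → C → C → C → C

C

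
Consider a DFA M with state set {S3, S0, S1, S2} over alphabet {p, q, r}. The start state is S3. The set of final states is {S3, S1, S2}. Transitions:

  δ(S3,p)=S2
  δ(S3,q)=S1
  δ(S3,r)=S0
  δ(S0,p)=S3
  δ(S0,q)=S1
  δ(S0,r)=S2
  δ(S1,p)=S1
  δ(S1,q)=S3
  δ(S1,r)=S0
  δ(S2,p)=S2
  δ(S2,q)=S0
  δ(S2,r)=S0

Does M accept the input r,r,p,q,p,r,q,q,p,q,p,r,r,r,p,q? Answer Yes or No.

start at S3
read 'r': S3 → S0
read 'r': S0 → S2
read 'p': S2 → S2
read 'q': S2 → S0
read 'p': S0 → S3
read 'r': S3 → S0
read 'q': S0 → S1
read 'q': S1 → S3
read 'p': S3 → S2
read 'q': S2 → S0
read 'p': S0 → S3
read 'r': S3 → S0
read 'r': S0 → S2
read 'r': S2 → S0
read 'p': S0 → S3
read 'q': S3 → S1
End state S1 is accepting.

Yes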